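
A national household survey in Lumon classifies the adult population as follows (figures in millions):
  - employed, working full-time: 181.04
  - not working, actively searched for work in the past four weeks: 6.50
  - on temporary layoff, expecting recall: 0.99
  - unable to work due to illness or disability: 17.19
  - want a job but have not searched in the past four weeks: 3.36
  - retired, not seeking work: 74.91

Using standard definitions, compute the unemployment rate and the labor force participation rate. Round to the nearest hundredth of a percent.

Unemployment rate ≈ 3.97%; labor force participation rate ≈ 66.39%.

Employed = 181.04 million.
Unemployed = 6.50 + 0.99 = 7.49 million (jobless and actively searching, or on temporary layoff).
Labor force = 181.04 + 7.49 = 188.53 million.
Not in labor force = 17.19 + 3.36 + 74.91 = 95.46 million (those not working and not actively searching are outside the labor force — including those who want a job but have given up searching).
Civilian working-age population = 188.53 + 95.46 = 283.99 million.
Unemployment rate = 7.49 / 188.53 = 3.97%.
Labor force participation rate = 188.53 / 283.99 = 66.39%.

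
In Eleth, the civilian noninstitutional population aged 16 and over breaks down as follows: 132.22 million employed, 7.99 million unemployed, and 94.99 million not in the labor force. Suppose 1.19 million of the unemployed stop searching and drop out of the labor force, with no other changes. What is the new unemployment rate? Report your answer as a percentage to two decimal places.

Initially, labor force = 132.22 + 7.99 = 140.21 million, so u = 7.99/140.21 = 5.70%.
After the change, unemployed and labor force both fall by 1.19 → E = 132.22, U = 6.80, labor force = 139.02 million.
New unemployment rate = 6.80 / 139.02 = 4.89%.

New unemployment rate ≈ 4.89%.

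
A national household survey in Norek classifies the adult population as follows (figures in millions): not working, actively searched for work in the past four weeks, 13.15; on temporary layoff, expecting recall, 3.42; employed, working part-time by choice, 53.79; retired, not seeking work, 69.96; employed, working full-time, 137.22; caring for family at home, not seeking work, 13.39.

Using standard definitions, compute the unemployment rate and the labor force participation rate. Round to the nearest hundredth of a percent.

Employed = 53.79 + 137.22 = 191.01 million.
Unemployed = 13.15 + 3.42 = 16.57 million (jobless and actively searching, or on temporary layoff).
Labor force = 191.01 + 16.57 = 207.58 million.
Not in labor force = 69.96 + 13.39 = 83.35 million (those not working and not actively searching are outside the labor force).
Civilian working-age population = 207.58 + 83.35 = 290.93 million.
Unemployment rate = 16.57 / 207.58 = 7.98%.
Labor force participation rate = 207.58 / 290.93 = 71.35%.

Unemployment rate ≈ 7.98%; labor force participation rate ≈ 71.35%.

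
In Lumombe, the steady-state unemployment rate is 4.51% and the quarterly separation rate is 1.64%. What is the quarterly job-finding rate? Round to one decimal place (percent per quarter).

Job-finding rate ≈ 34.7% per quarter.

From u* = s/(s+f): f = s·(1−u)/u.
f = 1.64 × (1 − 0.0451) / 0.0451 = 1.5660 / 0.0451 ≈ 34.7% per quarter.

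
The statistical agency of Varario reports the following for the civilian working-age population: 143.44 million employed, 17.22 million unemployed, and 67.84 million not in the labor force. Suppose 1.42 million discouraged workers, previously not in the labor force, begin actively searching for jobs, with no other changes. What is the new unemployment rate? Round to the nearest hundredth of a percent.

New unemployment rate ≈ 11.50%.

Initially, labor force = 143.44 + 17.22 = 160.66 million, so u = 17.22/160.66 = 10.72%.
After the change, unemployed and labor force both rise by 1.42 → E = 143.44, U = 18.64, labor force = 162.08 million.
New unemployment rate = 18.64 / 162.08 = 11.50%.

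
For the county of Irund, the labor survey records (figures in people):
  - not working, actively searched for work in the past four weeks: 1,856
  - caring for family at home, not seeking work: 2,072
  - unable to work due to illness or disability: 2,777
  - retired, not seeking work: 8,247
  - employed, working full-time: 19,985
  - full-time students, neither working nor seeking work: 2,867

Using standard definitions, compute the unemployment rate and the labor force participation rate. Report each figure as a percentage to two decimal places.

Employed = 19,985.
Unemployed = 1,856.
Labor force = 19,985 + 1,856 = 21,841.
Not in labor force = 2,072 + 2,777 + 8,247 + 2,867 = 15,963 (those not working and not actively searching are outside the labor force).
Civilian working-age population = 21,841 + 15,963 = 37,804.
Unemployment rate = 1,856 / 21,841 = 8.50%.
Labor force participation rate = 21,841 / 37,804 = 57.77%.

Unemployment rate ≈ 8.50%; labor force participation rate ≈ 57.77%.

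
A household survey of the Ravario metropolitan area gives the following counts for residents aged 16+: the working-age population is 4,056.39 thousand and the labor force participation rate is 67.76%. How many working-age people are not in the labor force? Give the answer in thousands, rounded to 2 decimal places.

About 1,307.78 thousand are not in the labor force.

Share not in the labor force = 1 − 0.6776 = 0.3224.
Not in labor force = 0.3224 × 4,056.39 ≈ 1,307.78 thousand.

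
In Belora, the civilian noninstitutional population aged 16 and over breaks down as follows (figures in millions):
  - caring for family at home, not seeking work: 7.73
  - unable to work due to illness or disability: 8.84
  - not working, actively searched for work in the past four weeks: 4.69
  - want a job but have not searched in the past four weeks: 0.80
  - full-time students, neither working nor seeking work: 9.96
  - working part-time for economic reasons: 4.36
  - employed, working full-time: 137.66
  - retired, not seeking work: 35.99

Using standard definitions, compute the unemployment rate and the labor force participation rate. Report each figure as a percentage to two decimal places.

Employed = 4.36 + 137.66 = 142.02 million (anyone who worked, including part-time for economic reasons, counts as employed).
Unemployed = 4.69 million.
Labor force = 142.02 + 4.69 = 146.71 million.
Not in labor force = 7.73 + 8.84 + 0.80 + 9.96 + 35.99 = 63.32 million (those not working and not actively searching are outside the labor force — including those who want a job but have given up searching).
Civilian working-age population = 146.71 + 63.32 = 210.03 million.
Unemployment rate = 4.69 / 146.71 = 3.20%.
Labor force participation rate = 146.71 / 210.03 = 69.85%.

Unemployment rate ≈ 3.20%; labor force participation rate ≈ 69.85%.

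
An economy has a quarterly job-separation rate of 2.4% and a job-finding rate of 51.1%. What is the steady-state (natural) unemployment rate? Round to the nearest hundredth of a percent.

Steady-state unemployment rate ≈ 4.49%.

At steady state the flows balance: s·E = f·U, so U/(E+U) = s/(s+f).
u* = 2.4 / (2.4 + 51.1) = 2.4 / 53.50 = 4.49%.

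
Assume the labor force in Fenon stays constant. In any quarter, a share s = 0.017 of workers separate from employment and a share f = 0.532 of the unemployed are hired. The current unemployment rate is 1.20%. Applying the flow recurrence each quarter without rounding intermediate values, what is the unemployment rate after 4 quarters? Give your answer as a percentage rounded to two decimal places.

With a fixed labor force, u_{t+1} = u_t + s·(1−u_t) − f·u_t = u_t·(1−s−f) + s.
Here 1−s−f = 0.451 and s = 0.017.
u_1 = 0.012000 × 0.451 + 0.017 = 0.022412.
u_2 = 0.022412 × 0.451 + 0.017 = 0.027108.
u_3 = 0.027108 × 0.451 + 0.017 = 0.029226.
u_4 = 0.029226 × 0.451 + 0.017 = 0.030181.

Unemployment rate after four quarters ≈ 3.02%.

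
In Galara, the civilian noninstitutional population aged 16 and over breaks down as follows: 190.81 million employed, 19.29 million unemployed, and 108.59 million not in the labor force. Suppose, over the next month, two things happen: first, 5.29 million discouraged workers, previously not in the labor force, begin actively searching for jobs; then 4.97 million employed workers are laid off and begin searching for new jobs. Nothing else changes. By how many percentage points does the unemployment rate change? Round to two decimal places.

The unemployment rate changes by +4.54 percentage points.

Initially, labor force = 190.81 + 19.29 = 210.10 million, so u = 19.29/210.10 = 9.18%.
After the first change, unemployed and labor force both rise by 5.29 → E = 190.81, U = 24.58, labor force = 215.39 million.
After the second change, employed falls and unemployed rises by 4.97; labor force unchanged → E = 185.84, U = 29.55, labor force = 215.39 million.
New unemployment rate = 29.55 / 215.39 = 13.72%.
Change = 13.72% − 9.18% = +4.54 percentage points.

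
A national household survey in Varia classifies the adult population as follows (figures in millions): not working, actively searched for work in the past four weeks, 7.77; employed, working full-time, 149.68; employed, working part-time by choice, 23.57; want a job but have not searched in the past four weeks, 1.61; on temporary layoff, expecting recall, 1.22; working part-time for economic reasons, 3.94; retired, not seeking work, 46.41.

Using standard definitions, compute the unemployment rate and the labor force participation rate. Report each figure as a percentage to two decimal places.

Unemployment rate ≈ 4.83%; labor force participation rate ≈ 79.50%.

Employed = 149.68 + 23.57 + 3.94 = 177.19 million (anyone who worked, including part-time for economic reasons, counts as employed).
Unemployed = 7.77 + 1.22 = 8.99 million (jobless and actively searching, or on temporary layoff).
Labor force = 177.19 + 8.99 = 186.18 million.
Not in labor force = 1.61 + 46.41 = 48.02 million (those not working and not actively searching are outside the labor force — including those who want a job but have given up searching).
Civilian working-age population = 186.18 + 48.02 = 234.20 million.
Unemployment rate = 8.99 / 186.18 = 4.83%.
Labor force participation rate = 186.18 / 234.20 = 79.50%.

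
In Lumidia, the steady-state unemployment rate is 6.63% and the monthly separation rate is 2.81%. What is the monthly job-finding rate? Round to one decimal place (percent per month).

From u* = s/(s+f): f = s·(1−u)/u.
f = 2.81 × (1 − 0.0663) / 0.0663 = 2.6237 / 0.0663 ≈ 39.6% per month.

Job-finding rate ≈ 39.6% per month.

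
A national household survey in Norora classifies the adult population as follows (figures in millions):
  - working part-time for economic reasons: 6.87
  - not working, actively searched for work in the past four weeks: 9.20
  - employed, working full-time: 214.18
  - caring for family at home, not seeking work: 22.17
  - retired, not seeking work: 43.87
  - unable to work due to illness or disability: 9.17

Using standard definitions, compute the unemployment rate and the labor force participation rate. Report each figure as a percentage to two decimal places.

Employed = 6.87 + 214.18 = 221.05 million (anyone who worked, including part-time for economic reasons, counts as employed).
Unemployed = 9.20 million.
Labor force = 221.05 + 9.20 = 230.25 million.
Not in labor force = 22.17 + 43.87 + 9.17 = 75.21 million (those not working and not actively searching are outside the labor force).
Civilian working-age population = 230.25 + 75.21 = 305.46 million.
Unemployment rate = 9.20 / 230.25 = 4.00%.
Labor force participation rate = 230.25 / 305.46 = 75.38%.

Unemployment rate ≈ 4.00%; labor force participation rate ≈ 75.38%.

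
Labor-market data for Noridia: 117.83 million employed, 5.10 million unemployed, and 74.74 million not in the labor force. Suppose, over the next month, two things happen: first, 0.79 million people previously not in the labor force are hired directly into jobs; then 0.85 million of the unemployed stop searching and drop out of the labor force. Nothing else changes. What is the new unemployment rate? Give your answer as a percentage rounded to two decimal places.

Initially, labor force = 117.83 + 5.10 = 122.93 million, so u = 5.10/122.93 = 4.15%.
After the first change, employed and labor force both rise by 0.79; unemployed unchanged → E = 118.62, U = 5.10, labor force = 123.72 million.
After the second change, unemployed and labor force both fall by 0.85 → E = 118.62, U = 4.25, labor force = 122.87 million.
New unemployment rate = 4.25 / 122.87 = 3.46%.

New unemployment rate ≈ 3.46%.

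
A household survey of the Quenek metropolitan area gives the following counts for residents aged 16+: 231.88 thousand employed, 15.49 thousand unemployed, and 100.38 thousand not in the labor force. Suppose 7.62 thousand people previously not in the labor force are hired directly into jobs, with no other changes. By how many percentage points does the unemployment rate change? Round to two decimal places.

The unemployment rate changes by −0.19 percentage points.

Initially, labor force = 231.88 + 15.49 = 247.37 thousand, so u = 15.49/247.37 = 6.26%.
After the change, employed and labor force both rise by 7.62; unemployed unchanged → E = 239.50, U = 15.49, labor force = 254.99 thousand.
New unemployment rate = 15.49 / 254.99 = 6.07%.
Change = 6.07% − 6.26% = −0.19 percentage points.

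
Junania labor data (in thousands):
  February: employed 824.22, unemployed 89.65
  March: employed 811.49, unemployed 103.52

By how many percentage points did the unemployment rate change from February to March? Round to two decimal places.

February: labor force = 824.22 + 89.65 = 913.87; u = 89.65/913.87 = 9.81%.
March: labor force = 811.49 + 103.52 = 915.01; u = 103.52/915.01 = 11.31%.
Change = 11.31% − 9.81% = +1.50 pp.

The unemployment rate changed by +1.50 percentage points.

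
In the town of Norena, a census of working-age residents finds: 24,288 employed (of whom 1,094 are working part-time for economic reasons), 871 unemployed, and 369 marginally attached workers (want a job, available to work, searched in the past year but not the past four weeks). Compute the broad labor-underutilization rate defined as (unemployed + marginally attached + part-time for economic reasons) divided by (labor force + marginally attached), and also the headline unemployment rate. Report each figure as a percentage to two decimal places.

Broad underutilization rate ≈ 9.14%; headline unemployment rate ≈ 3.46%.

Labor force = 24,288 + 871 = 25,159.
Numerator = 871 + 369 + 1,094 = 2,334.
Denominator = 25,159 + 369 = 25,528.
Broad rate = 2,334 / 25,528 = 9.14%.
Headline unemployment rate = 871 / 25,159 = 3.46%.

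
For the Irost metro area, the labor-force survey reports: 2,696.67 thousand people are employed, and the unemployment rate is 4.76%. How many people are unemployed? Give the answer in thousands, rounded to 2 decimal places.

About 134.78 thousand are unemployed.

Let U be the number unemployed. The labor force is E + U, and U/(E+U) = 0.0476.
So U = 0.0476 × 2,696.67 / (1 − 0.0476) = 128.3615 / 0.9524 ≈ 134.78 thousand.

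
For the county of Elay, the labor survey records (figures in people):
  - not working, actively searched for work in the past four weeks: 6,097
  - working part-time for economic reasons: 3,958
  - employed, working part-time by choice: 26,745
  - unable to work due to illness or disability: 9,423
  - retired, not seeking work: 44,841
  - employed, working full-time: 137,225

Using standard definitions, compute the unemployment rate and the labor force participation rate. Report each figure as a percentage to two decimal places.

Employed = 3,958 + 26,745 + 137,225 = 167,928 (anyone who worked, including part-time for economic reasons, counts as employed).
Unemployed = 6,097.
Labor force = 167,928 + 6,097 = 174,025.
Not in labor force = 9,423 + 44,841 = 54,264 (those not working and not actively searching are outside the labor force).
Civilian working-age population = 174,025 + 54,264 = 228,289.
Unemployment rate = 6,097 / 174,025 = 3.50%.
Labor force participation rate = 174,025 / 228,289 = 76.23%.

Unemployment rate ≈ 3.50%; labor force participation rate ≈ 76.23%.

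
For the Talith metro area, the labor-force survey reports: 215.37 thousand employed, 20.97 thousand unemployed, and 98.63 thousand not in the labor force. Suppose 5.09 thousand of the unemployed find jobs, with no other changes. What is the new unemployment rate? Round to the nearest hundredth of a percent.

New unemployment rate ≈ 6.72%.

Initially, labor force = 215.37 + 20.97 = 236.34 thousand, so u = 20.97/236.34 = 8.87%.
After the change, unemployed falls and employed rises by 5.09; labor force unchanged → E = 220.46, U = 15.88, labor force = 236.34 thousand.
New unemployment rate = 15.88 / 236.34 = 6.72%.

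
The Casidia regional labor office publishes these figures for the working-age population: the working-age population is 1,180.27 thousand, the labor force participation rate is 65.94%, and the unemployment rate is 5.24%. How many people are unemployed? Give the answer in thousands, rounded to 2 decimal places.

Labor force = 0.6594 × 1,180.27 = 778.27 thousand.
Unemployed = 0.0524 × 778.27 ≈ 40.78 thousand.

About 40.78 thousand are unemployed.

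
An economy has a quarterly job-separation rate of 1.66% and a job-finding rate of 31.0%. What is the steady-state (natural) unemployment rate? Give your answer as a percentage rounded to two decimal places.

Steady-state unemployment rate ≈ 5.08%.

At steady state the flows balance: s·E = f·U, so U/(E+U) = s/(s+f).
u* = 1.66 / (1.66 + 31.0) = 1.66 / 32.66 = 5.08%.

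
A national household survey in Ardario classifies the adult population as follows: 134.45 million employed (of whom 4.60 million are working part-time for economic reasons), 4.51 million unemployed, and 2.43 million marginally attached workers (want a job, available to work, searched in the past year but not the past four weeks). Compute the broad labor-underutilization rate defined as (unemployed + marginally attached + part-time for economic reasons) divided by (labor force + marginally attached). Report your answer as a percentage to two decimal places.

Broad underutilization rate ≈ 8.16%.

Labor force = 134.45 + 4.51 = 138.96 million.
Numerator = 4.51 + 2.43 + 4.60 = 11.54 million.
Denominator = 138.96 + 2.43 = 141.39 million.
Broad rate = 11.54 / 141.39 = 8.16%.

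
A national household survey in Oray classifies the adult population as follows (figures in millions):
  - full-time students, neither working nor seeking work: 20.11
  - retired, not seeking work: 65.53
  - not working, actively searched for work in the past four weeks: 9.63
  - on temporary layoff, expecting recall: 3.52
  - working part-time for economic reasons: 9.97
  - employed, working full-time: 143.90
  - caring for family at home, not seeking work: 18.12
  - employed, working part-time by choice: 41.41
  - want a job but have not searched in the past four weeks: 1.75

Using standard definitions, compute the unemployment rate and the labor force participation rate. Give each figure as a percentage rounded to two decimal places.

Employed = 9.97 + 143.90 + 41.41 = 195.28 million (anyone who worked, including part-time for economic reasons, counts as employed).
Unemployed = 9.63 + 3.52 = 13.15 million (jobless and actively searching, or on temporary layoff).
Labor force = 195.28 + 13.15 = 208.43 million.
Not in labor force = 20.11 + 65.53 + 18.12 + 1.75 = 105.51 million (those not working and not actively searching are outside the labor force — including those who want a job but have given up searching).
Civilian working-age population = 208.43 + 105.51 = 313.94 million.
Unemployment rate = 13.15 / 208.43 = 6.31%.
Labor force participation rate = 208.43 / 313.94 = 66.39%.

Unemployment rate ≈ 6.31%; labor force participation rate ≈ 66.39%.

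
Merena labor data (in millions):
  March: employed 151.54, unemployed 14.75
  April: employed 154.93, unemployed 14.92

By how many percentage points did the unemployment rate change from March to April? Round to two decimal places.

March: labor force = 151.54 + 14.75 = 166.29; u = 14.75/166.29 = 8.87%.
April: labor force = 154.93 + 14.92 = 169.85; u = 14.92/169.85 = 8.78%.
Change = 8.78% − 8.87% = −0.09 pp.

The unemployment rate changed by −0.09 percentage points.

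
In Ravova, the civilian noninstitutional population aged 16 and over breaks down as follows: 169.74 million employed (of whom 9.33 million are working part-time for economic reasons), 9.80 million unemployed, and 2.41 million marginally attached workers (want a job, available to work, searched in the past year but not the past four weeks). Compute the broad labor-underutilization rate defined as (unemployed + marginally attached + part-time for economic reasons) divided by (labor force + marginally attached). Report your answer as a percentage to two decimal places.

Labor force = 169.74 + 9.80 = 179.54 million.
Numerator = 9.80 + 2.41 + 9.33 = 21.54 million.
Denominator = 179.54 + 2.41 = 181.95 million.
Broad rate = 21.54 / 181.95 = 11.84%.

Broad underutilization rate ≈ 11.84%.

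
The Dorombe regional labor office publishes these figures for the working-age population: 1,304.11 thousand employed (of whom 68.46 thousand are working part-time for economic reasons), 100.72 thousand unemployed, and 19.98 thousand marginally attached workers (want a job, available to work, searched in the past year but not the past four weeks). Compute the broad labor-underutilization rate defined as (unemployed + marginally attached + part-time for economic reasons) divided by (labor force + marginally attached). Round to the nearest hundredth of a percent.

Labor force = 1,304.11 + 100.72 = 1,404.83 thousand.
Numerator = 100.72 + 19.98 + 68.46 = 189.16 thousand.
Denominator = 1,404.83 + 19.98 = 1,424.81 thousand.
Broad rate = 189.16 / 1,424.81 = 13.28%.

Broad underutilization rate ≈ 13.28%.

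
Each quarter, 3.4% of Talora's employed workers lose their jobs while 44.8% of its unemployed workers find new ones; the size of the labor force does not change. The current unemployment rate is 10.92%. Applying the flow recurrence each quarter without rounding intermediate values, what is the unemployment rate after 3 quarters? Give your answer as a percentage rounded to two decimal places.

With a fixed labor force, u_{t+1} = u_t + s·(1−u_t) − f·u_t = u_t·(1−s−f) + s.
Here 1−s−f = 0.518 and s = 0.034.
u_1 = 0.109200 × 0.518 + 0.034 = 0.090566.
u_2 = 0.090566 × 0.518 + 0.034 = 0.080913.
u_3 = 0.080913 × 0.518 + 0.034 = 0.075913.

Unemployment rate after three quarters ≈ 7.59%.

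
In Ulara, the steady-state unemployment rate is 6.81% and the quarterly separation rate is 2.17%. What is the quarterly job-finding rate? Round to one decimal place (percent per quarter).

From u* = s/(s+f): f = s·(1−u)/u.
f = 2.17 × (1 − 0.0681) / 0.0681 = 2.0222 / 0.0681 ≈ 29.7% per quarter.

Job-finding rate ≈ 29.7% per quarter.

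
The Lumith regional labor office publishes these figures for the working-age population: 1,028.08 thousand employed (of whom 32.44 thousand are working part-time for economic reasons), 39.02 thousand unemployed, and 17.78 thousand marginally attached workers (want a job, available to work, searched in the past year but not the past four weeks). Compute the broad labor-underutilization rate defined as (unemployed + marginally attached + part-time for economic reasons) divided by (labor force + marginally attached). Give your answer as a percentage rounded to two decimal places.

Labor force = 1,028.08 + 39.02 = 1,067.10 thousand.
Numerator = 39.02 + 17.78 + 32.44 = 89.24 thousand.
Denominator = 1,067.10 + 17.78 = 1,084.88 thousand.
Broad rate = 89.24 / 1,084.88 = 8.23%.

Broad underutilization rate ≈ 8.23%.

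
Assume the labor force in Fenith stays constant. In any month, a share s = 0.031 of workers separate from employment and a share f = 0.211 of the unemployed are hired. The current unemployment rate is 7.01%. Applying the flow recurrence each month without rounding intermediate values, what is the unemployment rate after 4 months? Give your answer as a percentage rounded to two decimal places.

Unemployment rate after four months ≈ 10.90%.

With a fixed labor force, u_{t+1} = u_t + s·(1−u_t) − f·u_t = u_t·(1−s−f) + s.
Here 1−s−f = 0.758 and s = 0.031.
u_1 = 0.070100 × 0.758 + 0.031 = 0.084136.
u_2 = 0.084136 × 0.758 + 0.031 = 0.094775.
u_3 = 0.094775 × 0.758 + 0.031 = 0.102839.
u_4 = 0.102839 × 0.758 + 0.031 = 0.108952.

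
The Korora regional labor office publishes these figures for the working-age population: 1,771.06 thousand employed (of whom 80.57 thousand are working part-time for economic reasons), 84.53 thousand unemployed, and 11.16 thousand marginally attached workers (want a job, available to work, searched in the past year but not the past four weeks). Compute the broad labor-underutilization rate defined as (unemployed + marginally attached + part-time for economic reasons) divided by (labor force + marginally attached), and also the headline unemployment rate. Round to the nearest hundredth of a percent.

Broad underutilization rate ≈ 9.44%; headline unemployment rate ≈ 4.56%.

Labor force = 1,771.06 + 84.53 = 1,855.59 thousand.
Numerator = 84.53 + 11.16 + 80.57 = 176.26 thousand.
Denominator = 1,855.59 + 11.16 = 1,866.75 thousand.
Broad rate = 176.26 / 1,866.75 = 9.44%.
Headline unemployment rate = 84.53 / 1,855.59 = 4.56%.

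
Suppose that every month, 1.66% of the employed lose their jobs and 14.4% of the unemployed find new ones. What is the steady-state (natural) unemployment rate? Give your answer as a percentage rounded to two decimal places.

Steady-state unemployment rate ≈ 10.34%.

At steady state the flows balance: s·E = f·U, so U/(E+U) = s/(s+f).
u* = 1.66 / (1.66 + 14.4) = 1.66 / 16.06 = 10.34%.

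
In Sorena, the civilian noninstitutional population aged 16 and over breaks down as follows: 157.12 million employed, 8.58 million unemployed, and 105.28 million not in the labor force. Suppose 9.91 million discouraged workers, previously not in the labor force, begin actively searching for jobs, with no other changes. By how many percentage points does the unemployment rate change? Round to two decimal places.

The unemployment rate changes by +5.35 percentage points.

Initially, labor force = 157.12 + 8.58 = 165.70 million, so u = 8.58/165.70 = 5.18%.
After the change, unemployed and labor force both rise by 9.91 → E = 157.12, U = 18.49, labor force = 175.61 million.
New unemployment rate = 18.49 / 175.61 = 10.53%.
Change = 10.53% − 5.18% = +5.35 percentage points.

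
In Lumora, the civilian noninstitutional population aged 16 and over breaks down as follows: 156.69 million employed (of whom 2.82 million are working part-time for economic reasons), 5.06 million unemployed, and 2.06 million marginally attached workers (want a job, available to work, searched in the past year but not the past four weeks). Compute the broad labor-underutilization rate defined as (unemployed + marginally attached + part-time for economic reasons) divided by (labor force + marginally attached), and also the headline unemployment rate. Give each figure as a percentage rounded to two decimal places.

Broad underutilization rate ≈ 6.07%; headline unemployment rate ≈ 3.13%.

Labor force = 156.69 + 5.06 = 161.75 million.
Numerator = 5.06 + 2.06 + 2.82 = 9.94 million.
Denominator = 161.75 + 2.06 = 163.81 million.
Broad rate = 9.94 / 163.81 = 6.07%.
Headline unemployment rate = 5.06 / 161.75 = 3.13%.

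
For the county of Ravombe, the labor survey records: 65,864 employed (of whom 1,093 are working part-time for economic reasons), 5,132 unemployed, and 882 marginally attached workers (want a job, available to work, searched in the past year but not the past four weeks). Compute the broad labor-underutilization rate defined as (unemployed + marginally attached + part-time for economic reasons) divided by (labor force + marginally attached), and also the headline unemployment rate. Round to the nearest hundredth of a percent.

Broad underutilization rate ≈ 9.89%; headline unemployment rate ≈ 7.23%.

Labor force = 65,864 + 5,132 = 70,996.
Numerator = 5,132 + 882 + 1,093 = 7,107.
Denominator = 70,996 + 882 = 71,878.
Broad rate = 7,107 / 71,878 = 9.89%.
Headline unemployment rate = 5,132 / 70,996 = 7.23%.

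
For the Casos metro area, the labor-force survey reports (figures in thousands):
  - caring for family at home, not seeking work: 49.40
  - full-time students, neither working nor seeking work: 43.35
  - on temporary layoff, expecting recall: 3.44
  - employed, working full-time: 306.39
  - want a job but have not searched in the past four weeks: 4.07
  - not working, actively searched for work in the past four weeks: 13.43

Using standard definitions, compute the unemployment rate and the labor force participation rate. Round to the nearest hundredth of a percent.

Employed = 306.39 thousand.
Unemployed = 3.44 + 13.43 = 16.87 thousand (jobless and actively searching, or on temporary layoff).
Labor force = 306.39 + 16.87 = 323.26 thousand.
Not in labor force = 49.40 + 43.35 + 4.07 = 96.82 thousand (those not working and not actively searching are outside the labor force — including those who want a job but have given up searching).
Civilian working-age population = 323.26 + 96.82 = 420.08 thousand.
Unemployment rate = 16.87 / 323.26 = 5.22%.
Labor force participation rate = 323.26 / 420.08 = 76.95%.

Unemployment rate ≈ 5.22%; labor force participation rate ≈ 76.95%.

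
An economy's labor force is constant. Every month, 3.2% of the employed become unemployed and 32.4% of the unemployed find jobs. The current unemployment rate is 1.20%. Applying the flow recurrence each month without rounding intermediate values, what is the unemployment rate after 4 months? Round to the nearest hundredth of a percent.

With a fixed labor force, u_{t+1} = u_t + s·(1−u_t) − f·u_t = u_t·(1−s−f) + s.
Here 1−s−f = 0.644 and s = 0.032.
u_1 = 0.012000 × 0.644 + 0.032 = 0.039728.
u_2 = 0.039728 × 0.644 + 0.032 = 0.057585.
u_3 = 0.057585 × 0.644 + 0.032 = 0.069085.
u_4 = 0.069085 × 0.644 + 0.032 = 0.076491.

Unemployment rate after four months ≈ 7.65%.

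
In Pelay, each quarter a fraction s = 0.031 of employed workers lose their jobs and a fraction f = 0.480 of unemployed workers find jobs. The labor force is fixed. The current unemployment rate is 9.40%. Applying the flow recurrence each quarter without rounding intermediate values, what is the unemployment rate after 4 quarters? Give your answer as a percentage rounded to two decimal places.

With a fixed labor force, u_{t+1} = u_t + s·(1−u_t) − f·u_t = u_t·(1−s−f) + s.
Here 1−s−f = 0.489 and s = 0.031.
u_1 = 0.094000 × 0.489 + 0.031 = 0.076966.
u_2 = 0.076966 × 0.489 + 0.031 = 0.068636.
u_3 = 0.068636 × 0.489 + 0.031 = 0.064563.
u_4 = 0.064563 × 0.489 + 0.031 = 0.062571.

Unemployment rate after four quarters ≈ 6.26%.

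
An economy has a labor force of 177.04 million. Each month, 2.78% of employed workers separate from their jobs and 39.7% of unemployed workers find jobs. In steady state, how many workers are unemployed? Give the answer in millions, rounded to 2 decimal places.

Steady-state unemployment rate u* = s/(s+f) = 2.78/(2.78+39.7) = 0.065443.
Unemployed = u* × labor force = 0.065443 × 177.04 ≈ 11.59 million.

About 11.59 million are unemployed in steady state.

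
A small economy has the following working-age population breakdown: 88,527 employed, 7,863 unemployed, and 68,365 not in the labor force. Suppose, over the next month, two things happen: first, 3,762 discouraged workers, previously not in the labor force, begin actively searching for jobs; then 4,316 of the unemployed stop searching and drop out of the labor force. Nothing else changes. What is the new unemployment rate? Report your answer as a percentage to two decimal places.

New unemployment rate ≈ 7.63%.

Initially, labor force = 88,527 + 7,863 = 96,390, so u = 7,863/96,390 = 8.16%.
After the first change, unemployed and labor force both rise by 3,762 → E = 88,527, U = 11,625, labor force = 100,152.
After the second change, unemployed and labor force both fall by 4,316 → E = 88,527, U = 7,309, labor force = 95,836.
New unemployment rate = 7,309 / 95,836 = 7.63%.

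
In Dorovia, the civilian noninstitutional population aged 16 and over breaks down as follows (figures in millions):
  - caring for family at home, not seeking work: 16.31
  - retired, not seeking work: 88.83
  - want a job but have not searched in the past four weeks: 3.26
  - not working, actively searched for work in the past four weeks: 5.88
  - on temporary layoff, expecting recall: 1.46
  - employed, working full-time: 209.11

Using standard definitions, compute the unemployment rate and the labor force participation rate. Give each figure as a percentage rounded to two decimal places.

Unemployment rate ≈ 3.39%; labor force participation rate ≈ 66.63%.

Employed = 209.11 million.
Unemployed = 5.88 + 1.46 = 7.34 million (jobless and actively searching, or on temporary layoff).
Labor force = 209.11 + 7.34 = 216.45 million.
Not in labor force = 16.31 + 88.83 + 3.26 = 108.40 million (those not working and not actively searching are outside the labor force — including those who want a job but have given up searching).
Civilian working-age population = 216.45 + 108.40 = 324.85 million.
Unemployment rate = 7.34 / 216.45 = 3.39%.
Labor force participation rate = 216.45 / 324.85 = 66.63%.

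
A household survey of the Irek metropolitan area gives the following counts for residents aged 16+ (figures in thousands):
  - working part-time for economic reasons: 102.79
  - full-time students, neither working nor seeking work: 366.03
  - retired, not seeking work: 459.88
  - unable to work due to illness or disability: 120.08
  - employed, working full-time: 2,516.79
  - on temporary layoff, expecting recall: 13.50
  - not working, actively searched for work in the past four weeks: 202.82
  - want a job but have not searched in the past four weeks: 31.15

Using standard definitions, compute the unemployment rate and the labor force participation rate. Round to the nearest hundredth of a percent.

Employed = 102.79 + 2,516.79 = 2,619.58 thousand (anyone who worked, including part-time for economic reasons, counts as employed).
Unemployed = 13.50 + 202.82 = 216.32 thousand (jobless and actively searching, or on temporary layoff).
Labor force = 2,619.58 + 216.32 = 2,835.90 thousand.
Not in labor force = 366.03 + 459.88 + 120.08 + 31.15 = 977.14 thousand (those not working and not actively searching are outside the labor force — including those who want a job but have given up searching).
Civilian working-age population = 2,835.90 + 977.14 = 3,813.04 thousand.
Unemployment rate = 216.32 / 2,835.90 = 7.63%.
Labor force participation rate = 2,835.90 / 3,813.04 = 74.37%.

Unemployment rate ≈ 7.63%; labor force participation rate ≈ 74.37%.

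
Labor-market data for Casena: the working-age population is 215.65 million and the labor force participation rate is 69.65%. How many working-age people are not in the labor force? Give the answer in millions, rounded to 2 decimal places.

Share not in the labor force = 1 − 0.6965 = 0.3035.
Not in labor force = 0.3035 × 215.65 ≈ 65.45 million.

About 65.45 million are not in the labor force.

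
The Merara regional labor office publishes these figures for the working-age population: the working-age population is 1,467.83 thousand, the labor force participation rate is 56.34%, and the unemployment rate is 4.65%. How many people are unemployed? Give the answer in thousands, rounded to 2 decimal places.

About 38.45 thousand are unemployed.

Labor force = 0.5634 × 1,467.83 = 826.98 thousand.
Unemployed = 0.0465 × 826.98 ≈ 38.45 thousand.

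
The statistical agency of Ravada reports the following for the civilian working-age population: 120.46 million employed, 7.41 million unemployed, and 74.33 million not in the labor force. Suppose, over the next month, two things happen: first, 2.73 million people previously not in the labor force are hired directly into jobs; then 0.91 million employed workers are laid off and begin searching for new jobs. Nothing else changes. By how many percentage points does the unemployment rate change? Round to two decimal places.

Initially, labor force = 120.46 + 7.41 = 127.87 million, so u = 7.41/127.87 = 5.79%.
After the first change, employed and labor force both rise by 2.73; unemployed unchanged → E = 123.19, U = 7.41, labor force = 130.60 million.
After the second change, employed falls and unemployed rises by 0.91; labor force unchanged → E = 122.28, U = 8.32, labor force = 130.60 million.
New unemployment rate = 8.32 / 130.60 = 6.37%.
Change = 6.37% − 5.79% = +0.58 percentage points.

The unemployment rate changes by +0.58 percentage points.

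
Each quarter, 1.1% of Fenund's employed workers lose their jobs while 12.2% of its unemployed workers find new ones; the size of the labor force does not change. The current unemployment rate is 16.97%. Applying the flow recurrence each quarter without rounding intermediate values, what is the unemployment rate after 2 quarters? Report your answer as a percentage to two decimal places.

With a fixed labor force, u_{t+1} = u_t + s·(1−u_t) − f·u_t = u_t·(1−s−f) + s.
Here 1−s−f = 0.867 and s = 0.011.
u_1 = 0.169700 × 0.867 + 0.011 = 0.158130.
u_2 = 0.158130 × 0.867 + 0.011 = 0.148099.

Unemployment rate after two quarters ≈ 14.81%.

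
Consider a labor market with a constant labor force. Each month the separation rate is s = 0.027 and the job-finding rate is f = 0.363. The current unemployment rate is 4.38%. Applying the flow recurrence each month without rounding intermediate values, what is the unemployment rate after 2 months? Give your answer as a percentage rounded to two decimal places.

With a fixed labor force, u_{t+1} = u_t + s·(1−u_t) − f·u_t = u_t·(1−s−f) + s.
Here 1−s−f = 0.610 and s = 0.027.
u_1 = 0.043800 × 0.610 + 0.027 = 0.053718.
u_2 = 0.053718 × 0.610 + 0.027 = 0.059768.

Unemployment rate after two months ≈ 5.98%.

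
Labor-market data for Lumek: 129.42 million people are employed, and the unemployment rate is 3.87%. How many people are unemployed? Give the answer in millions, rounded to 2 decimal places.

About 5.21 million are unemployed.

Let U be the number unemployed. The labor force is E + U, and U/(E+U) = 0.0387.
So U = 0.0387 × 129.42 / (1 − 0.0387) = 5.0086 / 0.9613 ≈ 5.21 million.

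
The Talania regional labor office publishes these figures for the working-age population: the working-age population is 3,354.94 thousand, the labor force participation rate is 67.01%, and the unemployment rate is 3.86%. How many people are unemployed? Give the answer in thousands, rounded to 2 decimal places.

Labor force = 0.6701 × 3,354.94 = 2,248.15 thousand.
Unemployed = 0.0386 × 2,248.15 ≈ 86.78 thousand.

About 86.78 thousand are unemployed.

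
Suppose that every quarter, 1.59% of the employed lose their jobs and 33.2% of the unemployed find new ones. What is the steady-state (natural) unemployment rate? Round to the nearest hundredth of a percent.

At steady state the flows balance: s·E = f·U, so U/(E+U) = s/(s+f).
u* = 1.59 / (1.59 + 33.2) = 1.59 / 34.79 = 4.57%.

Steady-state unemployment rate ≈ 4.57%.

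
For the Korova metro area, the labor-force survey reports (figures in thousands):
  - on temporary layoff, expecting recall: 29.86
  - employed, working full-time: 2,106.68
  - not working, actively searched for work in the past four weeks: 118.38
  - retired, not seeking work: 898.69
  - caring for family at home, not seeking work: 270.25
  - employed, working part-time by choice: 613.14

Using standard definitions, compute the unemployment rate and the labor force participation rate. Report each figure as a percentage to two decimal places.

Unemployment rate ≈ 5.17%; labor force participation rate ≈ 71.04%.

Employed = 2,106.68 + 613.14 = 2,719.82 thousand.
Unemployed = 29.86 + 118.38 = 148.24 thousand (jobless and actively searching, or on temporary layoff).
Labor force = 2,719.82 + 148.24 = 2,868.06 thousand.
Not in labor force = 898.69 + 270.25 = 1,168.94 thousand (those not working and not actively searching are outside the labor force).
Civilian working-age population = 2,868.06 + 1,168.94 = 4,037.00 thousand.
Unemployment rate = 148.24 / 2,868.06 = 5.17%.
Labor force participation rate = 2,868.06 / 4,037.00 = 71.04%.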